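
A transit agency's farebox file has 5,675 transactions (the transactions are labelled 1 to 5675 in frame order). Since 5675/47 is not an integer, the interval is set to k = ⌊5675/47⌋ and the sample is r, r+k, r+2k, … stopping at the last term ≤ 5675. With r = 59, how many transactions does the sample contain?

47

k = ⌊5675/47⌋ = 120
Achieved size = ⌊(5675 − 59)/120⌋ + 1 = ⌊5616/120⌋ + 1 = 46 + 1 = 47
(last selection: 59 + 46×120 = 5579 ≤ 5675; next would be 5699 > 5675)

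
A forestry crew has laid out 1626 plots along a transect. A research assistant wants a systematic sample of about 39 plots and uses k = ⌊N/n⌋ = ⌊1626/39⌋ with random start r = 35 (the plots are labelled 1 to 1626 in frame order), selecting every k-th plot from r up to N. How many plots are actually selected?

k = ⌊1626/39⌋ = 41
Achieved size = ⌊(1626 − 35)/41⌋ + 1 = ⌊1591/41⌋ + 1 = 38 + 1 = 39
(last selection: 35 + 38×41 = 1593 ≤ 1626; next would be 1634 > 1626)

39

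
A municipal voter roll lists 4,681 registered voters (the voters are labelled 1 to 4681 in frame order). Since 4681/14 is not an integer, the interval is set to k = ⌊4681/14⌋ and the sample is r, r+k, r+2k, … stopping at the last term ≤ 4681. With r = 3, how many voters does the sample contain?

15

k = ⌊4681/14⌋ = 334
Achieved size = ⌊(4681 − 3)/334⌋ + 1 = ⌊4678/334⌋ + 1 = 14 + 1 = 15
(last selection: 3 + 14×334 = 4679 ≤ 4681; next would be 5013 > 4681)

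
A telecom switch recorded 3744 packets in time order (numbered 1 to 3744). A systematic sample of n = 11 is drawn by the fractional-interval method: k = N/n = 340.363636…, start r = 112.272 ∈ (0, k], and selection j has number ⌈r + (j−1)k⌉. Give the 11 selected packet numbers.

113, 453, 793, 1134, 1474, 1815, 2155, 2495, 2836, 3176, 3516

j=1: r + 0k = 112.272 → ⌈·⌉ = 113
j=2: r + 1k = 452.635636… → ⌈·⌉ = 453
j=3: r + 2k = 792.999272… → ⌈·⌉ = 793
j=4: r + 3k = 1133.362909… → ⌈·⌉ = 1134
j=5: r + 4k = 1473.726545… → ⌈·⌉ = 1474
j=6: r + 5k = 1814.090181… → ⌈·⌉ = 1815
j=7: r + 6k = 2154.453818… → ⌈·⌉ = 2155
j=8: r + 7k = 2494.817454… → ⌈·⌉ = 2495
j=9: r + 8k = 2835.181090… → ⌈·⌉ = 2836
j=10: r + 9k = 3175.544727… → ⌈·⌉ = 3176
j=11: r + 10k = 3515.908363… → ⌈·⌉ = 3516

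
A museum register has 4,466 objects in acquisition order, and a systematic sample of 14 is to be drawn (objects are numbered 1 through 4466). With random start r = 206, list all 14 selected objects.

206, 525, 844, 1163, 1482, 1801, 2120, 2439, 2758, 3077, 3396, 3715, 4034, 4353

k = N/n = 4466/14 = 319
object 1: 206
object 2: 206 + 319 = 525
object 3: 525 + 319 = 844
object 4: 844 + 319 = 1163
object 5: 1163 + 319 = 1482
object 6: 1482 + 319 = 1801
object 7: 1801 + 319 = 2120
object 8: 2120 + 319 = 2439
object 9: 2439 + 319 = 2758
object 10: 2758 + 319 = 3077
object 11: 3077 + 319 = 3396
object 12: 3396 + 319 = 3715
object 13: 3715 + 319 = 4034
object 14: 4034 + 319 = 4353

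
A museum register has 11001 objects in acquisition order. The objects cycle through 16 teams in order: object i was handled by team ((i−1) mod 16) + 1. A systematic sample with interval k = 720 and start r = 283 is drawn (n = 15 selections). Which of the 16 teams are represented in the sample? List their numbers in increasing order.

11

Consecutive selections differ by k = 720, so their team numbers differ by 720 mod 16 = 0.
gcd(720, 16) = 16, so the sample visits 16/16 = 1 distinct residues mod 16.
Start 283 is team 11; the teams hit are 11.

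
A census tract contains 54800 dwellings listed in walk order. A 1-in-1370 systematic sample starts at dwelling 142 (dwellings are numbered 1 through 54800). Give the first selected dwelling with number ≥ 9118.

9732

k = 1370
Steps past start: ⌈(9118 − 142)/1370⌉ = ⌈8976/1370⌉ = 7
Selected dwelling: 142 + 7×1370 = 9732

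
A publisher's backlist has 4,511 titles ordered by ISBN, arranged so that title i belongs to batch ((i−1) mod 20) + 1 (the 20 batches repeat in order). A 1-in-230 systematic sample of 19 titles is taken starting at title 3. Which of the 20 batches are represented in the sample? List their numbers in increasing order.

Consecutive selections differ by k = 230, so their batch numbers differ by 230 mod 20 = 10.
gcd(230, 20) = 10, so the sample visits 20/10 = 2 distinct residues mod 20.
Start 3 is batch 3; the batches hit are 3, 13.

3, 13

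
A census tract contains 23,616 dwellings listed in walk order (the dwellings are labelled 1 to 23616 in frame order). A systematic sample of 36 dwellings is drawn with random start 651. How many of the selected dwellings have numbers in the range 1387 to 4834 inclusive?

5

k = 23616/36 = 656
First selection ≥ 1387: 651 + ⌈(1387−651)/656⌉·656 = 651 + 2×656 = 1963
Last selection ≤ 4834: 651 + ⌊(4834−651)/656⌋·656 = 651 + 6×656 = 4587
Count = 6 − 2 + 1 = 5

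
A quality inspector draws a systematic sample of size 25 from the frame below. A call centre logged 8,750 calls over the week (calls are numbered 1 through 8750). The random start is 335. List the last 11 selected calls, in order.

k = N/n = 8750/25 = 350
15th selection = 335 + 14×350 = 5235
16th: 5235 + 350 = 5585
17th: 5585 + 350 = 5935
18th: 5935 + 350 = 6285
19th: 6285 + 350 = 6635
20th: 6635 + 350 = 6985
21st: 6985 + 350 = 7335
22nd: 7335 + 350 = 7685
23rd: 7685 + 350 = 8035
24th: 8035 + 350 = 8385
25th: 8385 + 350 = 8735

5235, 5585, 5935, 6285, 6635, 6985, 7335, 7685, 8035, 8385, 8735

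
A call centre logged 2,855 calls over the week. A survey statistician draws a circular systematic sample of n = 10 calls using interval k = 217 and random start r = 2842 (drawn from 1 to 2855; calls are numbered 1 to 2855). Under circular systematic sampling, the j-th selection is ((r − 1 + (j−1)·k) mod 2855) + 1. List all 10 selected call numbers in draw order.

Selection 1: 2842
Selection 2: 2842 + 217 = 3059 → 3059 − 2855 = 204
Selection 3: 204 + 217 = 421
Selection 4: 421 + 217 = 638
Selection 5: 638 + 217 = 855
Selection 6: 855 + 217 = 1072
Selection 7: 1072 + 217 = 1289
Selection 8: 1289 + 217 = 1506
Selection 9: 1506 + 217 = 1723
Selection 10: 1723 + 217 = 1940

2842, 204, 421, 638, 855, 1072, 1289, 1506, 1723, 1940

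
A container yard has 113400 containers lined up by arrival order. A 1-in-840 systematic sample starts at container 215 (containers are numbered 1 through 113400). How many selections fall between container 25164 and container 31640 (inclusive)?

k = 840
First selection ≥ 25164: 215 + ⌈(25164−215)/840⌉·840 = 215 + 30×840 = 25415
Last selection ≤ 31640: 215 + ⌊(31640−215)/840⌋·840 = 215 + 37×840 = 31295
Count = 37 − 30 + 1 = 8

8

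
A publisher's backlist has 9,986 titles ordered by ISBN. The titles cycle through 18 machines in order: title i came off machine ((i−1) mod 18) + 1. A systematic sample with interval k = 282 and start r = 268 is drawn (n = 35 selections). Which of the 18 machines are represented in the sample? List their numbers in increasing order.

4, 10, 16

Consecutive selections differ by k = 282, so their machine numbers differ by 282 mod 18 = 12.
gcd(282, 18) = 6, so the sample visits 18/6 = 3 distinct residues mod 18.
Start 268 is machine 16; the machines hit are 4, 10, 16.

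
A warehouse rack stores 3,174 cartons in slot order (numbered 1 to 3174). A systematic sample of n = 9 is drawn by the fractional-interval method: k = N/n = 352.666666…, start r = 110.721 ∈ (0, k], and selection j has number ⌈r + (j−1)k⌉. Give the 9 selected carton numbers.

111, 464, 817, 1169, 1522, 1875, 2227, 2580, 2933

j=1: r + 0k = 110.721 → ⌈·⌉ = 111
j=2: r + 1k = 463.387666… → ⌈·⌉ = 464
j=3: r + 2k = 816.054333… → ⌈·⌉ = 817
j=4: r + 3k = 1168.721 → ⌈·⌉ = 1169
j=5: r + 4k = 1521.387666… → ⌈·⌉ = 1522
j=6: r + 5k = 1874.054333… → ⌈·⌉ = 1875
j=7: r + 6k = 2226.721 → ⌈·⌉ = 2227
j=8: r + 7k = 2579.387666… → ⌈·⌉ = 2580
j=9: r + 8k = 2932.054333… → ⌈·⌉ = 2933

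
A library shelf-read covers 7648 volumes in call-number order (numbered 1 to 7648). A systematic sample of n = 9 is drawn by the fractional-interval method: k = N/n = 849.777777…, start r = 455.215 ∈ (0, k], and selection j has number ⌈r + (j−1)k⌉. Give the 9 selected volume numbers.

j=1: r + 0k = 455.215 → ⌈·⌉ = 456
j=2: r + 1k = 1304.992777… → ⌈·⌉ = 1305
j=3: r + 2k = 2154.770555… → ⌈·⌉ = 2155
j=4: r + 3k = 3004.548333… → ⌈·⌉ = 3005
j=5: r + 4k = 3854.326111… → ⌈·⌉ = 3855
j=6: r + 5k = 4704.103888… → ⌈·⌉ = 4705
j=7: r + 6k = 5553.881666… → ⌈·⌉ = 5554
j=8: r + 7k = 6403.659444… → ⌈·⌉ = 6404
j=9: r + 8k = 7253.437222… → ⌈·⌉ = 7254

456, 1305, 2155, 3005, 3855, 4705, 5554, 6404, 7254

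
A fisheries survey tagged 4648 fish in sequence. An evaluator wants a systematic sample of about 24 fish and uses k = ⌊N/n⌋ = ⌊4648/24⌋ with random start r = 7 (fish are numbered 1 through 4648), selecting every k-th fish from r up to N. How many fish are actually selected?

25

k = ⌊4648/24⌋ = 193
Achieved size = ⌊(4648 − 7)/193⌋ + 1 = ⌊4641/193⌋ + 1 = 24 + 1 = 25
(last selection: 7 + 24×193 = 4639 ≤ 4648; next would be 4832 > 4648)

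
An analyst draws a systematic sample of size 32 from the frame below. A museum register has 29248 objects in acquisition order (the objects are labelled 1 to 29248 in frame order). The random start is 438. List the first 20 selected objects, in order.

438, 1352, 2266, 3180, 4094, 5008, 5922, 6836, 7750, 8664, 9578, 10492, 11406, 12320, 13234, 14148, 15062, 15976, 16890, 17804

k = N/n = 29248/32 = 914
object 1: 438
object 2: 438 + 914 = 1352
object 3: 1352 + 914 = 2266
object 4: 2266 + 914 = 3180
object 5: 3180 + 914 = 4094
object 6: 4094 + 914 = 5008
object 7: 5008 + 914 = 5922
object 8: 5922 + 914 = 6836
object 9: 6836 + 914 = 7750
object 10: 7750 + 914 = 8664
object 11: 8664 + 914 = 9578
object 12: 9578 + 914 = 10492
object 13: 10492 + 914 = 11406
object 14: 11406 + 914 = 12320
object 15: 12320 + 914 = 13234
object 16: 13234 + 914 = 14148
object 17: 14148 + 914 = 15062
object 18: 15062 + 914 = 15976
object 19: 15976 + 914 = 16890
object 20: 16890 + 914 = 17804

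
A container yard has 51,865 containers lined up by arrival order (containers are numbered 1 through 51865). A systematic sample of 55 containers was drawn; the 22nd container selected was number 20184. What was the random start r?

381

k = 51865/55 = 943
r = 20184 − (22−1)×943 = 20184 − 19803 = 381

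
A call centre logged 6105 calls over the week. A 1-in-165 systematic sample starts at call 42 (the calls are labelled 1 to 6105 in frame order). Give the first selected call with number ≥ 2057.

2187

k = 165
Steps past start: ⌈(2057 − 42)/165⌉ = ⌈2015/165⌉ = 13
Selected call: 42 + 13×165 = 2187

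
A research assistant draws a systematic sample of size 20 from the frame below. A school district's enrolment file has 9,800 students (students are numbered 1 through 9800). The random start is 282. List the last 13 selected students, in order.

k = N/n = 9800/20 = 490
8th selection = 282 + 7×490 = 3712
9th: 3712 + 490 = 4202
10th: 4202 + 490 = 4692
11th: 4692 + 490 = 5182
12th: 5182 + 490 = 5672
13th: 5672 + 490 = 6162
14th: 6162 + 490 = 6652
15th: 6652 + 490 = 7142
16th: 7142 + 490 = 7632
17th: 7632 + 490 = 8122
18th: 8122 + 490 = 8612
19th: 8612 + 490 = 9102
20th: 9102 + 490 = 9592

3712, 4202, 4692, 5182, 5672, 6162, 6652, 7142, 7632, 8122, 8612, 9102, 9592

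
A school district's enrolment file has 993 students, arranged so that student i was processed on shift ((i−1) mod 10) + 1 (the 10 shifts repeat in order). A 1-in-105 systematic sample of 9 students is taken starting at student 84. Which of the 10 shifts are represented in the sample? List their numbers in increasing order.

4, 9

Consecutive selections differ by k = 105, so their shift numbers differ by 105 mod 10 = 5.
gcd(105, 10) = 5, so the sample visits 10/5 = 2 distinct residues mod 10.
Start 84 is shift 4; the shifts hit are 4, 9.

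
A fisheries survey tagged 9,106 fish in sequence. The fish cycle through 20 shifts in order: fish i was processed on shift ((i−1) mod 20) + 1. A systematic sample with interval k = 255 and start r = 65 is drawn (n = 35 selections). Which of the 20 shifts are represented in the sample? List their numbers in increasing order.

Consecutive selections differ by k = 255, so their shift numbers differ by 255 mod 20 = 15.
gcd(255, 20) = 5, so the sample visits 20/5 = 4 distinct residues mod 20.
Start 65 is shift 5; the shifts hit are 5, 10, 15, 20.

5, 10, 15, 20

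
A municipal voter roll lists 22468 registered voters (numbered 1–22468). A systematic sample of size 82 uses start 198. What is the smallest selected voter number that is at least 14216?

14446

k = 22468/82 = 274
Steps past start: ⌈(14216 − 198)/274⌉ = ⌈14018/274⌉ = 52
Selected voter: 198 + 52×274 = 14446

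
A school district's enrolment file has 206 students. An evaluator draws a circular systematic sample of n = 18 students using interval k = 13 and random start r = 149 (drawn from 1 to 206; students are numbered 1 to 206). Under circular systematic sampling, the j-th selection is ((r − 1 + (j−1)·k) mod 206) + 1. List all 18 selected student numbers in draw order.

Selection 1: 149
Selection 2: 149 + 13 = 162
Selection 3: 162 + 13 = 175
Selection 4: 175 + 13 = 188
Selection 5: 188 + 13 = 201
Selection 6: 201 + 13 = 214 → 214 − 206 = 8
Selection 7: 8 + 13 = 21
Selection 8: 21 + 13 = 34
Selection 9: 34 + 13 = 47
Selection 10: 47 + 13 = 60
Selection 11: 60 + 13 = 73
Selection 12: 73 + 13 = 86
Selection 13: 86 + 13 = 99
Selection 14: 99 + 13 = 112
Selection 15: 112 + 13 = 125
Selection 16: 125 + 13 = 138
Selection 17: 138 + 13 = 151
Selection 18: 151 + 13 = 164

149, 162, 175, 188, 201, 8, 21, 34, 47, 60, 73, 86, 99, 112, 125, 138, 151, 164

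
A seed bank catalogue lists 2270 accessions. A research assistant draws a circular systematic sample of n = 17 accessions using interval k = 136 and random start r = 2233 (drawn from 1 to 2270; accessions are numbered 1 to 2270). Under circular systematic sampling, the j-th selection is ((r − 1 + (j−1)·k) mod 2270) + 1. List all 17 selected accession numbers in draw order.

2233, 99, 235, 371, 507, 643, 779, 915, 1051, 1187, 1323, 1459, 1595, 1731, 1867, 2003, 2139

Selection 1: 2233
Selection 2: 2233 + 136 = 2369 → 2369 − 2270 = 99
Selection 3: 99 + 136 = 235
Selection 4: 235 + 136 = 371
Selection 5: 371 + 136 = 507
Selection 6: 507 + 136 = 643
Selection 7: 643 + 136 = 779
Selection 8: 779 + 136 = 915
Selection 9: 915 + 136 = 1051
Selection 10: 1051 + 136 = 1187
Selection 11: 1187 + 136 = 1323
Selection 12: 1323 + 136 = 1459
Selection 13: 1459 + 136 = 1595
Selection 14: 1595 + 136 = 1731
Selection 15: 1731 + 136 = 1867
Selection 16: 1867 + 136 = 2003
Selection 17: 2003 + 136 = 2139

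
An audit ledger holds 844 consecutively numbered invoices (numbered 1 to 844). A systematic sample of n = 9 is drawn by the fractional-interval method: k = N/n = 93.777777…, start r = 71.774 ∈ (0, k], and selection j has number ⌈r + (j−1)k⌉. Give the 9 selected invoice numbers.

j=1: r + 0k = 71.774 → ⌈·⌉ = 72
j=2: r + 1k = 165.551777… → ⌈·⌉ = 166
j=3: r + 2k = 259.329555… → ⌈·⌉ = 260
j=4: r + 3k = 353.107333… → ⌈·⌉ = 354
j=5: r + 4k = 446.885111… → ⌈·⌉ = 447
j=6: r + 5k = 540.662888… → ⌈·⌉ = 541
j=7: r + 6k = 634.440666… → ⌈·⌉ = 635
j=8: r + 7k = 728.218444… → ⌈·⌉ = 729
j=9: r + 8k = 821.996222… → ⌈·⌉ = 822

72, 166, 260, 354, 447, 541, 635, 729, 822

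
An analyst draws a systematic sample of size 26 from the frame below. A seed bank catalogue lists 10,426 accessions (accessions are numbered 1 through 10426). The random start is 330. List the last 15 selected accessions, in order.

4741, 5142, 5543, 5944, 6345, 6746, 7147, 7548, 7949, 8350, 8751, 9152, 9553, 9954, 10355

k = N/n = 10426/26 = 401
12th selection = 330 + 11×401 = 4741
13th: 4741 + 401 = 5142
14th: 5142 + 401 = 5543
15th: 5543 + 401 = 5944
16th: 5944 + 401 = 6345
17th: 6345 + 401 = 6746
18th: 6746 + 401 = 7147
19th: 7147 + 401 = 7548
20th: 7548 + 401 = 7949
21st: 7949 + 401 = 8350
22nd: 8350 + 401 = 8751
23rd: 8751 + 401 = 9152
24th: 9152 + 401 = 9553
25th: 9553 + 401 = 9954
26th: 9954 + 401 = 10355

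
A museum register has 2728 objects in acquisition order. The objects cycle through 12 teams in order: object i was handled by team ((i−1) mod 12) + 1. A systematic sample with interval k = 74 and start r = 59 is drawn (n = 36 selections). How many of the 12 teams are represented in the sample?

Consecutive selections differ by k = 74, so their team numbers differ by 74 mod 12 = 2.
gcd(74, 12) = 2, so the sample visits 12/2 = 6 distinct residues mod 12.
Start 59 is team 11; the teams hit are 1, 3, 5, 7, 9, 11.

6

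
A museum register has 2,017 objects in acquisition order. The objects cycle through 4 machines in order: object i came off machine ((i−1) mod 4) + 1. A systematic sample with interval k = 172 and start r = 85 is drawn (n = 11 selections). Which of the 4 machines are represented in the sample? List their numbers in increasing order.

Consecutive selections differ by k = 172, so their machine numbers differ by 172 mod 4 = 0.
gcd(172, 4) = 4, so the sample visits 4/4 = 1 distinct residues mod 4.
Start 85 is machine 1; the machines hit are 1.

1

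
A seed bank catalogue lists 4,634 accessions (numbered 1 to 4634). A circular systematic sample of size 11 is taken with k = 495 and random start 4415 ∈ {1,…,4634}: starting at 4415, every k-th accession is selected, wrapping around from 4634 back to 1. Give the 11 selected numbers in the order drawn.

Selection 1: 4415
Selection 2: 4415 + 495 = 4910 → 4910 − 4634 = 276
Selection 3: 276 + 495 = 771
Selection 4: 771 + 495 = 1266
Selection 5: 1266 + 495 = 1761
Selection 6: 1761 + 495 = 2256
Selection 7: 2256 + 495 = 2751
Selection 8: 2751 + 495 = 3246
Selection 9: 3246 + 495 = 3741
Selection 10: 3741 + 495 = 4236
Selection 11: 4236 + 495 = 4731 → 4731 − 4634 = 97

4415, 276, 771, 1266, 1761, 2256, 2751, 3246, 3741, 4236, 97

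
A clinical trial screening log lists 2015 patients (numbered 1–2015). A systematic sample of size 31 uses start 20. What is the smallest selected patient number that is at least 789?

k = 2015/31 = 65
Steps past start: ⌈(789 − 20)/65⌉ = ⌈769/65⌉ = 12
Selected patient: 20 + 12×65 = 800

800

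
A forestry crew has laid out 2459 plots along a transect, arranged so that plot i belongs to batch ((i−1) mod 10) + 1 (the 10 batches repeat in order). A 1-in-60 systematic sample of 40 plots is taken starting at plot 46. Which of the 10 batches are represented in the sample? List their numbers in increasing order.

Consecutive selections differ by k = 60, so their batch numbers differ by 60 mod 10 = 0.
gcd(60, 10) = 10, so the sample visits 10/10 = 1 distinct residues mod 10.
Start 46 is batch 6; the batches hit are 6.

6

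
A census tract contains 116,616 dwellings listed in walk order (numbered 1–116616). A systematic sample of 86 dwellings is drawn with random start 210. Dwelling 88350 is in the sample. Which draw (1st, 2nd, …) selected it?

k = 116616/86 = 1356
position = (88350 − 210)/1356 + 1 = 88140/1356 + 1 = 65 + 1 = 66

66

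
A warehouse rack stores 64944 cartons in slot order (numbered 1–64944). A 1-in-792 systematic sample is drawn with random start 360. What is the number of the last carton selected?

k = 792
82nd selection = r + (82−1)·k = 360 + 81×792 = 360 + 64152 = 64512

64512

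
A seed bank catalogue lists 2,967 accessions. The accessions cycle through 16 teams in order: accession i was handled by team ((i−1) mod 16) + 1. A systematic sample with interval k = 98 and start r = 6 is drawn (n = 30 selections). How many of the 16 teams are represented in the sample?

Consecutive selections differ by k = 98, so their team numbers differ by 98 mod 16 = 2.
gcd(98, 16) = 2, so the sample visits 16/2 = 8 distinct residues mod 16.
Start 6 is team 6; the teams hit are 2, 4, 6, 8, 10, 12, 14, 16.

8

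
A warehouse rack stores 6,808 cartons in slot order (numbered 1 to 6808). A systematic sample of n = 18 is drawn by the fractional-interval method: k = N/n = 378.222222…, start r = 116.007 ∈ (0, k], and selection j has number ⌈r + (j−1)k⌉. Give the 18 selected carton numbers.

117, 495, 873, 1251, 1629, 2008, 2386, 2764, 3142, 3521, 3899, 4277, 4655, 5033, 5412, 5790, 6168, 6546

j=1: r + 0k = 116.007 → ⌈·⌉ = 117
j=2: r + 1k = 494.229222… → ⌈·⌉ = 495
j=3: r + 2k = 872.451444… → ⌈·⌉ = 873
j=4: r + 3k = 1250.673666… → ⌈·⌉ = 1251
j=5: r + 4k = 1628.895888… → ⌈·⌉ = 1629
j=6: r + 5k = 2007.118111… → ⌈·⌉ = 2008
j=7: r + 6k = 2385.340333… → ⌈·⌉ = 2386
j=8: r + 7k = 2763.562555… → ⌈·⌉ = 2764
j=9: r + 8k = 3141.784777… → ⌈·⌉ = 3142
j=10: r + 9k = 3520.007 → ⌈·⌉ = 3521
j=11: r + 10k = 3898.229222… → ⌈·⌉ = 3899
j=12: r + 11k = 4276.451444… → ⌈·⌉ = 4277
j=13: r + 12k = 4654.673666… → ⌈·⌉ = 4655
j=14: r + 13k = 5032.895888… → ⌈·⌉ = 5033
j=15: r + 14k = 5411.118111… → ⌈·⌉ = 5412
j=16: r + 15k = 5789.340333… → ⌈·⌉ = 5790
j=17: r + 16k = 6167.562555… → ⌈·⌉ = 6168
j=18: r + 17k = 6545.784777… → ⌈·⌉ = 6546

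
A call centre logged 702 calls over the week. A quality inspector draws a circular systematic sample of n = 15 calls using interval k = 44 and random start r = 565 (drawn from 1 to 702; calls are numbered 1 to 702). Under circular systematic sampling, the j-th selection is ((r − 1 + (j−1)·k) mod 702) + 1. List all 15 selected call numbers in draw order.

565, 609, 653, 697, 39, 83, 127, 171, 215, 259, 303, 347, 391, 435, 479

Selection 1: 565
Selection 2: 565 + 44 = 609
Selection 3: 609 + 44 = 653
Selection 4: 653 + 44 = 697
Selection 5: 697 + 44 = 741 → 741 − 702 = 39
Selection 6: 39 + 44 = 83
Selection 7: 83 + 44 = 127
Selection 8: 127 + 44 = 171
Selection 9: 171 + 44 = 215
Selection 10: 215 + 44 = 259
Selection 11: 259 + 44 = 303
Selection 12: 303 + 44 = 347
Selection 13: 347 + 44 = 391
Selection 14: 391 + 44 = 435
Selection 15: 435 + 44 = 479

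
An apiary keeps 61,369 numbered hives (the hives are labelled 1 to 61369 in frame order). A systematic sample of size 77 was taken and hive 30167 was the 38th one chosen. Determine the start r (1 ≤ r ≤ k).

678

k = 61369/77 = 797
r = 30167 − (38−1)×797 = 30167 − 29489 = 678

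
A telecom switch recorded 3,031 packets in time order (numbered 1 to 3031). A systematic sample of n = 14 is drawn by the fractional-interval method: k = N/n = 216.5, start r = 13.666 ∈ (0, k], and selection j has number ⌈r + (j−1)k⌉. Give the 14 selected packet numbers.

14, 231, 447, 664, 880, 1097, 1313, 1530, 1746, 1963, 2179, 2396, 2612, 2829

j=1: r + 0k = 13.666 → ⌈·⌉ = 14
j=2: r + 1k = 230.166 → ⌈·⌉ = 231
j=3: r + 2k = 446.666 → ⌈·⌉ = 447
j=4: r + 3k = 663.166 → ⌈·⌉ = 664
j=5: r + 4k = 879.666 → ⌈·⌉ = 880
j=6: r + 5k = 1096.166 → ⌈·⌉ = 1097
j=7: r + 6k = 1312.666 → ⌈·⌉ = 1313
j=8: r + 7k = 1529.166 → ⌈·⌉ = 1530
j=9: r + 8k = 1745.666 → ⌈·⌉ = 1746
j=10: r + 9k = 1962.166 → ⌈·⌉ = 1963
j=11: r + 10k = 2178.666 → ⌈·⌉ = 2179
j=12: r + 11k = 2395.166 → ⌈·⌉ = 2396
j=13: r + 12k = 2611.666 → ⌈·⌉ = 2612
j=14: r + 13k = 2828.166 → ⌈·⌉ = 2829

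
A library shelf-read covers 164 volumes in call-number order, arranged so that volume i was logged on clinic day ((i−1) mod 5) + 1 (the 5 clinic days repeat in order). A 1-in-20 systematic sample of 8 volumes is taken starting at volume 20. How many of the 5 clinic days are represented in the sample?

Consecutive selections differ by k = 20, so their clinic day numbers differ by 20 mod 5 = 0.
gcd(20, 5) = 5, so the sample visits 5/5 = 1 distinct residues mod 5.
Start 20 is clinic day 5; the clinic days hit are 5.

1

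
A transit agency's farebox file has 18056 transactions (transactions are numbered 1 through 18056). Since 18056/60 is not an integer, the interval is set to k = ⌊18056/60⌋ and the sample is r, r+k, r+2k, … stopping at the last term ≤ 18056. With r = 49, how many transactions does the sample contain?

k = ⌊18056/60⌋ = 300
Achieved size = ⌊(18056 − 49)/300⌋ + 1 = ⌊18007/300⌋ + 1 = 60 + 1 = 61
(last selection: 49 + 60×300 = 18049 ≤ 18056; next would be 18349 > 18056)

61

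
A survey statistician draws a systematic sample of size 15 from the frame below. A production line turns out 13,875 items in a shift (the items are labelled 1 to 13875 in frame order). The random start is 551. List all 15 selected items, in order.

k = N/n = 13875/15 = 925
item 1: 551
item 2: 551 + 925 = 1476
item 3: 1476 + 925 = 2401
item 4: 2401 + 925 = 3326
item 5: 3326 + 925 = 4251
item 6: 4251 + 925 = 5176
item 7: 5176 + 925 = 6101
item 8: 6101 + 925 = 7026
item 9: 7026 + 925 = 7951
item 10: 7951 + 925 = 8876
item 11: 8876 + 925 = 9801
item 12: 9801 + 925 = 10726
item 13: 10726 + 925 = 11651
item 14: 11651 + 925 = 12576
item 15: 12576 + 925 = 13501

551, 1476, 2401, 3326, 4251, 5176, 6101, 7026, 7951, 8876, 9801, 10726, 11651, 12576, 13501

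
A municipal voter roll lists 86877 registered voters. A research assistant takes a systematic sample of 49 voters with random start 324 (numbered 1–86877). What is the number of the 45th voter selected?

78336

k = 86877/49 = 1773
45th selection = r + (45−1)·k = 324 + 44×1773 = 324 + 78012 = 78336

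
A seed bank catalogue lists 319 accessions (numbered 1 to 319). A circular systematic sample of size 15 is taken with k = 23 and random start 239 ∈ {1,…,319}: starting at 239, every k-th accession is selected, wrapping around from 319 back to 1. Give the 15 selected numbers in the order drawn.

239, 262, 285, 308, 12, 35, 58, 81, 104, 127, 150, 173, 196, 219, 242

Selection 1: 239
Selection 2: 239 + 23 = 262
Selection 3: 262 + 23 = 285
Selection 4: 285 + 23 = 308
Selection 5: 308 + 23 = 331 → 331 − 319 = 12
Selection 6: 12 + 23 = 35
Selection 7: 35 + 23 = 58
Selection 8: 58 + 23 = 81
Selection 9: 81 + 23 = 104
Selection 10: 104 + 23 = 127
Selection 11: 127 + 23 = 150
Selection 12: 150 + 23 = 173
Selection 13: 173 + 23 = 196
Selection 14: 196 + 23 = 219
Selection 15: 219 + 23 = 242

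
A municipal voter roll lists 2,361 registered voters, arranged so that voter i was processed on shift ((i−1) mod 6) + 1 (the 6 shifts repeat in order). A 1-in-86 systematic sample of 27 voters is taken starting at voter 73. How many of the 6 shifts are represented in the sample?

3

Consecutive selections differ by k = 86, so their shift numbers differ by 86 mod 6 = 2.
gcd(86, 6) = 2, so the sample visits 6/2 = 3 distinct residues mod 6.
Start 73 is shift 1; the shifts hit are 1, 3, 5.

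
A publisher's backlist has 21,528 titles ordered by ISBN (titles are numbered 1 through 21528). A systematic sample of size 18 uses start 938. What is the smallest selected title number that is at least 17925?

18878

k = 21528/18 = 1196
Steps past start: ⌈(17925 − 938)/1196⌉ = ⌈16987/1196⌉ = 15
Selected title: 938 + 15×1196 = 18878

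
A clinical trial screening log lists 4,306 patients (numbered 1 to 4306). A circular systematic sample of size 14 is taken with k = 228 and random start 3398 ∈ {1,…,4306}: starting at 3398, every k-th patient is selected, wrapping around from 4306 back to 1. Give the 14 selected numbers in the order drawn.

Selection 1: 3398
Selection 2: 3398 + 228 = 3626
Selection 3: 3626 + 228 = 3854
Selection 4: 3854 + 228 = 4082
Selection 5: 4082 + 228 = 4310 → 4310 − 4306 = 4
Selection 6: 4 + 228 = 232
Selection 7: 232 + 228 = 460
Selection 8: 460 + 228 = 688
Selection 9: 688 + 228 = 916
Selection 10: 916 + 228 = 1144
Selection 11: 1144 + 228 = 1372
Selection 12: 1372 + 228 = 1600
Selection 13: 1600 + 228 = 1828
Selection 14: 1828 + 228 = 2056

3398, 3626, 3854, 4082, 4, 232, 460, 688, 916, 1144, 1372, 1600, 1828, 2056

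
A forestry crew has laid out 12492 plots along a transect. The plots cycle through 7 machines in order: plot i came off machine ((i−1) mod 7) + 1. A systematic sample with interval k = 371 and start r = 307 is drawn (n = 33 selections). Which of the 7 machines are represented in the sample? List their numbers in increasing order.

6

Consecutive selections differ by k = 371, so their machine numbers differ by 371 mod 7 = 0.
gcd(371, 7) = 7, so the sample visits 7/7 = 1 distinct residues mod 7.
Start 307 is machine 6; the machines hit are 6.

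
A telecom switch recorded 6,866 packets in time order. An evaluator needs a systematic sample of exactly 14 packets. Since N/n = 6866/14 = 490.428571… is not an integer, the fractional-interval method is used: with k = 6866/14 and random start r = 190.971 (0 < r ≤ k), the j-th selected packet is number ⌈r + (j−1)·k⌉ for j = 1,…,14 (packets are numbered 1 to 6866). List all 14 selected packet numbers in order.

191, 682, 1172, 1663, 2153, 2644, 3134, 3624, 4115, 4605, 5096, 5586, 6077, 6567

j=1: r + 0k = 190.971 → ⌈·⌉ = 191
j=2: r + 1k = 681.399571… → ⌈·⌉ = 682
j=3: r + 2k = 1171.828142… → ⌈·⌉ = 1172
j=4: r + 3k = 1662.256714… → ⌈·⌉ = 1663
j=5: r + 4k = 2152.685285… → ⌈·⌉ = 2153
j=6: r + 5k = 2643.113857… → ⌈·⌉ = 2644
j=7: r + 6k = 3133.542428… → ⌈·⌉ = 3134
j=8: r + 7k = 3623.971 → ⌈·⌉ = 3624
j=9: r + 8k = 4114.399571… → ⌈·⌉ = 4115
j=10: r + 9k = 4604.828142… → ⌈·⌉ = 4605
j=11: r + 10k = 5095.256714… → ⌈·⌉ = 5096
j=12: r + 11k = 5585.685285… → ⌈·⌉ = 5586
j=13: r + 12k = 6076.113857… → ⌈·⌉ = 6077
j=14: r + 13k = 6566.542428… → ⌈·⌉ = 6567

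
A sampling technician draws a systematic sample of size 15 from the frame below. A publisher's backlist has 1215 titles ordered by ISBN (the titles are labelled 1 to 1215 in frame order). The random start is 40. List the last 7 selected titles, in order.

688, 769, 850, 931, 1012, 1093, 1174

k = N/n = 1215/15 = 81
9th selection = 40 + 8×81 = 688
10th: 688 + 81 = 769
11th: 769 + 81 = 850
12th: 850 + 81 = 931
13th: 931 + 81 = 1012
14th: 1012 + 81 = 1093
15th: 1093 + 81 = 1174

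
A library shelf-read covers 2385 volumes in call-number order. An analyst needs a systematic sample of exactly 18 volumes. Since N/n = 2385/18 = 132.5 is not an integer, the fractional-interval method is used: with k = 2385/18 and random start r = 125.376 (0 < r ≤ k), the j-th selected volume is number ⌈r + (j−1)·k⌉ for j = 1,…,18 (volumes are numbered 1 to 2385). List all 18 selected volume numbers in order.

j=1: r + 0k = 125.376 → ⌈·⌉ = 126
j=2: r + 1k = 257.876 → ⌈·⌉ = 258
j=3: r + 2k = 390.376 → ⌈·⌉ = 391
j=4: r + 3k = 522.876 → ⌈·⌉ = 523
j=5: r + 4k = 655.376 → ⌈·⌉ = 656
j=6: r + 5k = 787.876 → ⌈·⌉ = 788
j=7: r + 6k = 920.376 → ⌈·⌉ = 921
j=8: r + 7k = 1052.876 → ⌈·⌉ = 1053
j=9: r + 8k = 1185.376 → ⌈·⌉ = 1186
j=10: r + 9k = 1317.876 → ⌈·⌉ = 1318
j=11: r + 10k = 1450.376 → ⌈·⌉ = 1451
j=12: r + 11k = 1582.876 → ⌈·⌉ = 1583
j=13: r + 12k = 1715.376 → ⌈·⌉ = 1716
j=14: r + 13k = 1847.876 → ⌈·⌉ = 1848
j=15: r + 14k = 1980.376 → ⌈·⌉ = 1981
j=16: r + 15k = 2112.876 → ⌈·⌉ = 2113
j=17: r + 16k = 2245.376 → ⌈·⌉ = 2246
j=18: r + 17k = 2377.876 → ⌈·⌉ = 2378

126, 258, 391, 523, 656, 788, 921, 1053, 1186, 1318, 1451, 1583, 1716, 1848, 1981, 2113, 2246, 2378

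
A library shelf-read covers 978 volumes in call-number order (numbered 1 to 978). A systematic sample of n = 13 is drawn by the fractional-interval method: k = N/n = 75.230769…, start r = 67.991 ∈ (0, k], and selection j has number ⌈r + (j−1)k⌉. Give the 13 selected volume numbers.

68, 144, 219, 294, 369, 445, 520, 595, 670, 746, 821, 896, 971

j=1: r + 0k = 67.991 → ⌈·⌉ = 68
j=2: r + 1k = 143.221769… → ⌈·⌉ = 144
j=3: r + 2k = 218.452538… → ⌈·⌉ = 219
j=4: r + 3k = 293.683307… → ⌈·⌉ = 294
j=5: r + 4k = 368.914076… → ⌈·⌉ = 369
j=6: r + 5k = 444.144846… → ⌈·⌉ = 445
j=7: r + 6k = 519.375615… → ⌈·⌉ = 520
j=8: r + 7k = 594.606384… → ⌈·⌉ = 595
j=9: r + 8k = 669.837153… → ⌈·⌉ = 670
j=10: r + 9k = 745.067923… → ⌈·⌉ = 746
j=11: r + 10k = 820.298692… → ⌈·⌉ = 821
j=12: r + 11k = 895.529461… → ⌈·⌉ = 896
j=13: r + 12k = 970.760230… → ⌈·⌉ = 971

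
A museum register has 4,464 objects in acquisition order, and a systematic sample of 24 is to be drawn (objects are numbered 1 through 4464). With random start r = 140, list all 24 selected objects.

k = N/n = 4464/24 = 186
object 1: 140
object 2: 140 + 186 = 326
object 3: 326 + 186 = 512
object 4: 512 + 186 = 698
object 5: 698 + 186 = 884
object 6: 884 + 186 = 1070
object 7: 1070 + 186 = 1256
object 8: 1256 + 186 = 1442
object 9: 1442 + 186 = 1628
object 10: 1628 + 186 = 1814
object 11: 1814 + 186 = 2000
object 12: 2000 + 186 = 2186
object 13: 2186 + 186 = 2372
object 14: 2372 + 186 = 2558
object 15: 2558 + 186 = 2744
object 16: 2744 + 186 = 2930
object 17: 2930 + 186 = 3116
object 18: 3116 + 186 = 3302
object 19: 3302 + 186 = 3488
object 20: 3488 + 186 = 3674
object 21: 3674 + 186 = 3860
object 22: 3860 + 186 = 4046
object 23: 4046 + 186 = 4232
object 24: 4232 + 186 = 4418

140, 326, 512, 698, 884, 1070, 1256, 1442, 1628, 1814, 2000, 2186, 2372, 2558, 2744, 2930, 3116, 3302, 3488, 3674, 3860, 4046, 4232, 4418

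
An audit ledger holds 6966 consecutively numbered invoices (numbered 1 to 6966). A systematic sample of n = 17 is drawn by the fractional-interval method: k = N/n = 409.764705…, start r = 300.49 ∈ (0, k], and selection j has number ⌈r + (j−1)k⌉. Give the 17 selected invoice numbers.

301, 711, 1121, 1530, 1940, 2350, 2760, 3169, 3579, 3989, 4399, 4808, 5218, 5628, 6038, 6447, 6857

j=1: r + 0k = 300.49 → ⌈·⌉ = 301
j=2: r + 1k = 710.254705… → ⌈·⌉ = 711
j=3: r + 2k = 1120.019411… → ⌈·⌉ = 1121
j=4: r + 3k = 1529.784117… → ⌈·⌉ = 1530
j=5: r + 4k = 1939.548823… → ⌈·⌉ = 1940
j=6: r + 5k = 2349.313529… → ⌈·⌉ = 2350
j=7: r + 6k = 2759.078235… → ⌈·⌉ = 2760
j=8: r + 7k = 3168.842941… → ⌈·⌉ = 3169
j=9: r + 8k = 3578.607647… → ⌈·⌉ = 3579
j=10: r + 9k = 3988.372352… → ⌈·⌉ = 3989
j=11: r + 10k = 4398.137058… → ⌈·⌉ = 4399
j=12: r + 11k = 4807.901764… → ⌈·⌉ = 4808
j=13: r + 12k = 5217.666470… → ⌈·⌉ = 5218
j=14: r + 13k = 5627.431176… → ⌈·⌉ = 5628
j=15: r + 14k = 6037.195882… → ⌈·⌉ = 6038
j=16: r + 15k = 6446.960588… → ⌈·⌉ = 6447
j=17: r + 16k = 6856.725294… → ⌈·⌉ = 6857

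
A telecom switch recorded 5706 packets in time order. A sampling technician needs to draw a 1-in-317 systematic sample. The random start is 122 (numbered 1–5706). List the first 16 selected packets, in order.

packet 1: 122
packet 2: 122 + 317 = 439
packet 3: 439 + 317 = 756
packet 4: 756 + 317 = 1073
packet 5: 1073 + 317 = 1390
packet 6: 1390 + 317 = 1707
packet 7: 1707 + 317 = 2024
packet 8: 2024 + 317 = 2341
packet 9: 2341 + 317 = 2658
packet 10: 2658 + 317 = 2975
packet 11: 2975 + 317 = 3292
packet 12: 3292 + 317 = 3609
packet 13: 3609 + 317 = 3926
packet 14: 3926 + 317 = 4243
packet 15: 4243 + 317 = 4560
packet 16: 4560 + 317 = 4877

122, 439, 756, 1073, 1390, 1707, 2024, 2341, 2658, 2975, 3292, 3609, 3926, 4243, 4560, 4877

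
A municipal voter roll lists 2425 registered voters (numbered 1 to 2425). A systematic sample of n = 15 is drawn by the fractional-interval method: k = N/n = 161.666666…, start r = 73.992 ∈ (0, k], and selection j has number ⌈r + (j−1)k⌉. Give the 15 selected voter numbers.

74, 236, 398, 559, 721, 883, 1044, 1206, 1368, 1529, 1691, 1853, 2014, 2176, 2338

j=1: r + 0k = 73.992 → ⌈·⌉ = 74
j=2: r + 1k = 235.658666… → ⌈·⌉ = 236
j=3: r + 2k = 397.325333… → ⌈·⌉ = 398
j=4: r + 3k = 558.992 → ⌈·⌉ = 559
j=5: r + 4k = 720.658666… → ⌈·⌉ = 721
j=6: r + 5k = 882.325333… → ⌈·⌉ = 883
j=7: r + 6k = 1043.992 → ⌈·⌉ = 1044
j=8: r + 7k = 1205.658666… → ⌈·⌉ = 1206
j=9: r + 8k = 1367.325333… → ⌈·⌉ = 1368
j=10: r + 9k = 1528.992 → ⌈·⌉ = 1529
j=11: r + 10k = 1690.658666… → ⌈·⌉ = 1691
j=12: r + 11k = 1852.325333… → ⌈·⌉ = 1853
j=13: r + 12k = 2013.992 → ⌈·⌉ = 2014
j=14: r + 13k = 2175.658666… → ⌈·⌉ = 2176
j=15: r + 14k = 2337.325333… → ⌈·⌉ = 2338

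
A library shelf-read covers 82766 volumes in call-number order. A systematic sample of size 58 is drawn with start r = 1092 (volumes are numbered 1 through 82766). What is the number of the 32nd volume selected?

k = 82766/58 = 1427
32nd selection = r + (32−1)·k = 1092 + 31×1427 = 1092 + 44237 = 45329

45329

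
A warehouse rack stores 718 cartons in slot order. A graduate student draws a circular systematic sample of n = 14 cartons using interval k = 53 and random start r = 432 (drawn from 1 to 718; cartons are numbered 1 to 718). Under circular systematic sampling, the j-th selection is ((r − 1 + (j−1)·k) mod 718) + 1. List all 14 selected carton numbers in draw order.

432, 485, 538, 591, 644, 697, 32, 85, 138, 191, 244, 297, 350, 403

Selection 1: 432
Selection 2: 432 + 53 = 485
Selection 3: 485 + 53 = 538
Selection 4: 538 + 53 = 591
Selection 5: 591 + 53 = 644
Selection 6: 644 + 53 = 697
Selection 7: 697 + 53 = 750 → 750 − 718 = 32
Selection 8: 32 + 53 = 85
Selection 9: 85 + 53 = 138
Selection 10: 138 + 53 = 191
Selection 11: 191 + 53 = 244
Selection 12: 244 + 53 = 297
Selection 13: 297 + 53 = 350
Selection 14: 350 + 53 = 403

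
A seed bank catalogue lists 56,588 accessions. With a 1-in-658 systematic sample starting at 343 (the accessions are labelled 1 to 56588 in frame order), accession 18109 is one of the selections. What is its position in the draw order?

28

k = 658
position = (18109 − 343)/658 + 1 = 17766/658 + 1 = 27 + 1 = 28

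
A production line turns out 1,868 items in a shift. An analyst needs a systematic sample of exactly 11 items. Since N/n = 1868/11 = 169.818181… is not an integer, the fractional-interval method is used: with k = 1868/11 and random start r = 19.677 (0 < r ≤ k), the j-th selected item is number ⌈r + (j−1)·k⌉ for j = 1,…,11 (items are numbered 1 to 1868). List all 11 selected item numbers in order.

20, 190, 360, 530, 699, 869, 1039, 1209, 1379, 1549, 1718

j=1: r + 0k = 19.677 → ⌈·⌉ = 20
j=2: r + 1k = 189.495181… → ⌈·⌉ = 190
j=3: r + 2k = 359.313363… → ⌈·⌉ = 360
j=4: r + 3k = 529.131545… → ⌈·⌉ = 530
j=5: r + 4k = 698.949727… → ⌈·⌉ = 699
j=6: r + 5k = 868.767909… → ⌈·⌉ = 869
j=7: r + 6k = 1038.586090… → ⌈·⌉ = 1039
j=8: r + 7k = 1208.404272… → ⌈·⌉ = 1209
j=9: r + 8k = 1378.222454… → ⌈·⌉ = 1379
j=10: r + 9k = 1548.040636… → ⌈·⌉ = 1549
j=11: r + 10k = 1717.858818… → ⌈·⌉ = 1718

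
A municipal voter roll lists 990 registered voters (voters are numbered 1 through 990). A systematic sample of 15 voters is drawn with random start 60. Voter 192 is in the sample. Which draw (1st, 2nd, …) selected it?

3

k = 990/15 = 66
position = (192 − 60)/66 + 1 = 132/66 + 1 = 2 + 1 = 3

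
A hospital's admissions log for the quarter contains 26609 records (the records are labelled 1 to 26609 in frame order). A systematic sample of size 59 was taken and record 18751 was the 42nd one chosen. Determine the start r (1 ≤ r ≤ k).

k = 26609/59 = 451
r = 18751 − (42−1)×451 = 18751 − 18491 = 260

260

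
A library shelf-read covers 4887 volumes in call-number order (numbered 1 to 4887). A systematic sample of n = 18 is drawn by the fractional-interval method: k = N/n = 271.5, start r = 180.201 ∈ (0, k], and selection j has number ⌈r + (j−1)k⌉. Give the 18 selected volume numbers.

181, 452, 724, 995, 1267, 1538, 1810, 2081, 2353, 2624, 2896, 3167, 3439, 3710, 3982, 4253, 4525, 4796

j=1: r + 0k = 180.201 → ⌈·⌉ = 181
j=2: r + 1k = 451.701 → ⌈·⌉ = 452
j=3: r + 2k = 723.201 → ⌈·⌉ = 724
j=4: r + 3k = 994.701 → ⌈·⌉ = 995
j=5: r + 4k = 1266.201 → ⌈·⌉ = 1267
j=6: r + 5k = 1537.701 → ⌈·⌉ = 1538
j=7: r + 6k = 1809.201 → ⌈·⌉ = 1810
j=8: r + 7k = 2080.701 → ⌈·⌉ = 2081
j=9: r + 8k = 2352.201 → ⌈·⌉ = 2353
j=10: r + 9k = 2623.701 → ⌈·⌉ = 2624
j=11: r + 10k = 2895.201 → ⌈·⌉ = 2896
j=12: r + 11k = 3166.701 → ⌈·⌉ = 3167
j=13: r + 12k = 3438.201 → ⌈·⌉ = 3439
j=14: r + 13k = 3709.701 → ⌈·⌉ = 3710
j=15: r + 14k = 3981.201 → ⌈·⌉ = 3982
j=16: r + 15k = 4252.701 → ⌈·⌉ = 4253
j=17: r + 16k = 4524.201 → ⌈·⌉ = 4525
j=18: r + 17k = 4795.701 → ⌈·⌉ = 4796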